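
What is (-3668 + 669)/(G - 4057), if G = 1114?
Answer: 2999/2943 ≈ 1.0190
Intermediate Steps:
(-3668 + 669)/(G - 4057) = (-3668 + 669)/(1114 - 4057) = -2999/(-2943) = -2999*(-1/2943) = 2999/2943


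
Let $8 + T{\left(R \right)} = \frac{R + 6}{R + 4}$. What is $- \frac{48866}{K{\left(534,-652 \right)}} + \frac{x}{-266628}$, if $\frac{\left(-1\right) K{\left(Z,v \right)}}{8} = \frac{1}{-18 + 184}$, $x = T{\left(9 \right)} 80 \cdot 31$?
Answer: $\frac{1757292399359}{1733082} \approx 1.014 \cdot 10^{6}$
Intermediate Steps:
$T{\left(R \right)} = -8 + \frac{6 + R}{4 + R}$ ($T{\left(R \right)} = -8 + \frac{R + 6}{R + 4} = -8 + \frac{6 + R}{4 + R}$)
$x = - \frac{220720}{13}$ ($x = \frac{-26 - 63}{4 + 9} \cdot 80 \cdot 31 = \frac{-26 - 63}{13} \cdot 80 \cdot 31 = \frac{1}{13} \left(-89\right) 80 \cdot 31 = \left(- \frac{89}{13}\right) 80 \cdot 31 = \left(- \frac{7120}{13}\right) 31 = - \frac{220720}{13} \approx -16978.0$)
$K{\left(Z,v \right)} = - \frac{4}{83}$ ($K{\left(Z,v \right)} = - \frac{8}{-18 + 184} = - \frac{8}{166} = \left(-8\right) \frac{1}{166} = - \frac{4}{83}$)
$- \frac{48866}{K{\left(534,-652 \right)}} + \frac{x}{-266628} = - \frac{48866}{- \frac{4}{83}} - \frac{220720}{13 \left(-266628\right)} = \left(-48866\right) \left(- \frac{83}{4}\right) - - \frac{55180}{866541} = \frac{2027939}{2} + \frac{55180}{866541} = \frac{1757292399359}{1733082}$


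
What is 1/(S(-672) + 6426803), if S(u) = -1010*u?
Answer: 1/7105523 ≈ 1.4074e-7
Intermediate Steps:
1/(S(-672) + 6426803) = 1/(-1010*(-672) + 6426803) = 1/(678720 + 6426803) = 1/7105523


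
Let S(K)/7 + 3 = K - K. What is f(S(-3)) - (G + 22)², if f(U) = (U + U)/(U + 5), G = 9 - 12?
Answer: -2867/8 ≈ -358.38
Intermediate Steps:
S(K) = -21 (S(K) = -21 + 7*(K - K) = -21 + 7*0 = -21 + 0 = -21)
G = -3
f(U) = 2*U/(5 + U) (f(U) = (2*U)/(5 + U) = 2*U/(5 + U))
f(S(-3)) - (G + 22)² = 2*(-21)/(5 - 21) - (-3 + 22)² = 2*(-21)/(-16) - 1*19² = 2*(-21)*(-1/16) - 1*361 = 21/8 - 361 = -2867/8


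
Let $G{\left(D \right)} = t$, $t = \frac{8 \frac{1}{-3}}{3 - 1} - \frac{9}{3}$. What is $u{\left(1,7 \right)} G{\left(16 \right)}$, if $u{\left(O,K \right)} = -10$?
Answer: $\frac{130}{3} \approx 43.333$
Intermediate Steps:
$t = - \frac{13}{3}$ ($t = \frac{8 \left(- \frac{1}{3}\right)}{3 - 1} - 3 = - \frac{8}{3 \cdot 2} - 3 = \left(- \frac{8}{3}\right) \frac{1}{2} - 3 = - \frac{4}{3} - 3 = - \frac{13}{3} \approx -4.3333$)
$G{\left(D \right)} = - \frac{13}{3}$
$u{\left(1,7 \right)} G{\left(16 \right)} = \left(-10\right) \left(- \frac{13}{3}\right) = \frac{130}{3}$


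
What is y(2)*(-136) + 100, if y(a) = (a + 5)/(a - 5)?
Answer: 1252/3 ≈ 417.33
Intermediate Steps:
y(a) = (5 + a)/(-5 + a)
y(2)*(-136) + 100 = ((5 + 2)/(-5 + 2))*(-136) + 100 = (7/(-3))*(-136) + 100 = -1/3*7*(-136) + 100 = -7/3*(-136) + 100 = 952/3 + 100 = 1252/3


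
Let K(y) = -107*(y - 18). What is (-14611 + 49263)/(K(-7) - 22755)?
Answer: -8663/5020 ≈ -1.7257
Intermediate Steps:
K(y) = 1926 - 107*y (K(y) = -107*(-18 + y) = 1926 - 107*y)
(-14611 + 49263)/(K(-7) - 22755) = (-14611 + 49263)/((1926 - 107*(-7)) - 22755) = 34652/((1926 + 749) - 22755) = 34652/(2675 - 22755) = 34652/(-20080) = 34652*(-1/20080) = -8663/5020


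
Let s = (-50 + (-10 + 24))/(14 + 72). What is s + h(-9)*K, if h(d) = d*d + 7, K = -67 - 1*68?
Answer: -510858/43 ≈ -11880.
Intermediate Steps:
K = -135 (K = -67 - 68 = -135)
h(d) = 7 + d² (h(d) = d² + 7 = 7 + d²)
s = -18/43 (s = (-50 + 14)/86 = -36*1/86 = -18/43 ≈ -0.41860)
s + h(-9)*K = -18/43 + (7 + (-9)²)*(-135) = -18/43 + (7 + 81)*(-135) = -18/43 + 88*(-135) = -18/43 - 11880 = -510858/43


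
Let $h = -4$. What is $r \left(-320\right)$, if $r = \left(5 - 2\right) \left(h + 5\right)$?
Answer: $-960$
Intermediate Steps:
$r = 3$ ($r = \left(5 - 2\right) \left(-4 + 5\right) = 3 \cdot 1 = 3$)
$r \left(-320\right) = 3 \left(-320\right) = -960$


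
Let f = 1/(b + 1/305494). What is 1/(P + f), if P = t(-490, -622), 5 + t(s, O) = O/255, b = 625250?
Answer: -16235860497585/120782042126809 ≈ -0.13442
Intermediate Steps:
t(s, O) = -5 + O/255
f = 305494/191010123501 (f = 1/(625250 + 1/305494) = 1/(191010123501/305494) = 305494/191010123501 ≈ 1.5994e-6)
P = -1897/255 (P = -5 + (1/255)*(-622) = -5 - 622/255 = -1897/255 ≈ -7.4392)
1/(P + f) = 1/(-1897/255 + 305494/191010123501) = 1/(-120782042126809/16235860497585) = -16235860497585/120782042126809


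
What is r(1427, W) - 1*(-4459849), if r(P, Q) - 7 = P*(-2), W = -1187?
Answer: 4457002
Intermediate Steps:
r(P, Q) = 7 - 2*P (r(P, Q) = 7 + P*(-2) = 7 - 2*P)
r(1427, W) - 1*(-4459849) = (7 - 2*1427) - 1*(-4459849) = (7 - 2854) + 4459849 = -2847 + 4459849 = 4457002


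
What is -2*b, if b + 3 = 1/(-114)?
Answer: 343/57 ≈ 6.0175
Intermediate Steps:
b = -343/114 (b = -3 + 1/(-114) = -3 - 1/114 = -343/114 ≈ -3.0088)
-2*b = -2*(-343/114) = 343/57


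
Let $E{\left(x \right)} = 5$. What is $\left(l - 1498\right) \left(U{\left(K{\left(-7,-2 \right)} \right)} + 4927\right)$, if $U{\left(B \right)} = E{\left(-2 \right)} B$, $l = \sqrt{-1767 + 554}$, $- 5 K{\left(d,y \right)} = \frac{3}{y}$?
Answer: $-7382893 + \frac{9857 i \sqrt{1213}}{2} \approx -7.3829 \cdot 10^{6} + 1.7165 \cdot 10^{5} i$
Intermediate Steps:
$K{\left(d,y \right)} = - \frac{3}{5 y}$ ($K{\left(d,y \right)} = - \frac{3 \frac{1}{y}}{5} = - \frac{3}{5 y}$)
$l = i \sqrt{1213}$ ($l = \sqrt{-1213} = i \sqrt{1213} \approx 34.828 i$)
$U{\left(B \right)} = 5 B$
$\left(l - 1498\right) \left(U{\left(K{\left(-7,-2 \right)} \right)} + 4927\right) = \left(i \sqrt{1213} - 1498\right) \left(5 \left(- \frac{3}{5 \left(-2\right)}\right) + 4927\right) = \left(-1498 + i \sqrt{1213}\right) \left(5 \left(\left(- \frac{3}{5}\right) \left(- \frac{1}{2}\right)\right) + 4927\right) = \left(-1498 + i \sqrt{1213}\right) \left(5 \cdot \frac{3}{10} + 4927\right) = \left(-1498 + i \sqrt{1213}\right) \left(\frac{3}{2} + 4927\right) = \left(-1498 + i \sqrt{1213}\right) \frac{9857}{2} = -7382893 + \frac{9857 i \sqrt{1213}}{2}$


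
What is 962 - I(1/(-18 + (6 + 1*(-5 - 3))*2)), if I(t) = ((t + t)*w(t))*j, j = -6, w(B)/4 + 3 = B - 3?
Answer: 117998/121 ≈ 975.19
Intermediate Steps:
w(B) = -24 + 4*B (w(B) = -12 + 4*(B - 3) = -12 + 4*(-3 + B) = -12 + (-12 + 4*B) = -24 + 4*B)
I(t) = -12*t*(-24 + 4*t) (I(t) = ((t + t)*(-24 + 4*t))*(-6) = ((2*t)*(-24 + 4*t))*(-6) = (2*t*(-24 + 4*t))*(-6) = -12*t*(-24 + 4*t))
962 - I(1/(-18 + (6 + 1*(-5 - 3))*2)) = 962 - 48*(6 - 1/(-18 + (6 + 1*(-5 - 3))*2))/(-18 + (6 + 1*(-5 - 3))*2) = 962 - 48*(6 - 1/(-18 + (6 + 1*(-8))*2))/(-18 + (6 + 1*(-8))*2) = 962 - 48*(6 - 1/(-18 + (6 - 8)*2))/(-18 + (6 - 8)*2) = 962 - 48*(6 - 1/(-18 - 2*2))/(-18 - 2*2) = 962 - 48*(6 - 1/(-18 - 4))/(-18 - 4) = 962 - 48*(6 - 1/(-22))/(-22) = 962 - 48*(-1)*(6 - 1*(-1/22))/22 = 962 - 48*(-1)*(6 + 1/22)/22 = 962 - 48*(-1)*133/(22*22) = 962 - 1*(-1596/121) = 962 + 1596/121 = 117998/121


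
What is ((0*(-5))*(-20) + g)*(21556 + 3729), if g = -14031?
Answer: -354773835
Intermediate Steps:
((0*(-5))*(-20) + g)*(21556 + 3729) = ((0*(-5))*(-20) - 14031)*(21556 + 3729) = (0*(-20) - 14031)*25285 = (0 - 14031)*25285 = -14031*25285 = -354773835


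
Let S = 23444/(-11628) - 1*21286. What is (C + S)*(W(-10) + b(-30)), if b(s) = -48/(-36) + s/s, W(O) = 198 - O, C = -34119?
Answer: -101634031676/8721 ≈ -1.1654e+7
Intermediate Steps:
b(s) = 7/3 (b(s) = -48*(-1/36) + 1 = 4/3 + 1 = 7/3)
S = -61884263/2907 (S = 23444*(-1/11628) - 21286 = -5861/2907 - 21286 = -61884263/2907 ≈ -21288.)
(C + S)*(W(-10) + b(-30)) = (-34119 - 61884263/2907)*((198 - 1*(-10)) + 7/3) = -161068196*((198 + 10) + 7/3)/2907 = -161068196*(208 + 7/3)/2907 = -161068196/2907*631/3 = -101634031676/8721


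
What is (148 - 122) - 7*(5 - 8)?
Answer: 47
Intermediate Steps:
(148 - 122) - 7*(5 - 8) = 26 - 7*(-3) = 26 + 21 = 47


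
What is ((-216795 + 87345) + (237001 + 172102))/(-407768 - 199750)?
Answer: -279653/607518 ≈ -0.46032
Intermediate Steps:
((-216795 + 87345) + (237001 + 172102))/(-407768 - 199750) = (-129450 + 409103)/(-607518) = 279653*(-1/607518) = -279653/607518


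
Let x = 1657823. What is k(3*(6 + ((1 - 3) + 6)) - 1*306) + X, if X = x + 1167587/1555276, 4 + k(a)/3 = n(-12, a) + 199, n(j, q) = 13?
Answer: 2579343983959/1555276 ≈ 1.6584e+6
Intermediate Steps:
k(a) = 624 (k(a) = -12 + 3*(13 + 199) = -12 + 3*212 = -12 + 636 = 624)
X = 2578373491735/1555276 (X = 1657823 + 1167587/1555276 = 2578373491735/1555276 ≈ 1.6578e+6)
k(3*(6 + ((1 - 3) + 6)) - 1*306) + X = 624 + 2578373491735/1555276 = 2579343983959/1555276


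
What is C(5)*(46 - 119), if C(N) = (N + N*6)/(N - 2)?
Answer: -2555/3 ≈ -851.67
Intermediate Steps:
C(N) = 7*N/(-2 + N) (C(N) = (N + 6*N)/(-2 + N) = (7*N)/(-2 + N) = 7*N/(-2 + N))
C(5)*(46 - 119) = (7*5/(-2 + 5))*(46 - 119) = (7*5/3)*(-73) = (7*5*(1/3))*(-73) = (35/3)*(-73) = -2555/3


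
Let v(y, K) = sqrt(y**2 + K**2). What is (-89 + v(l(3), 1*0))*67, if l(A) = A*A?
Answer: -5360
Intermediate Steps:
l(A) = A**2
v(y, K) = sqrt(K**2 + y**2)
(-89 + v(l(3), 1*0))*67 = (-89 + sqrt((1*0)**2 + (3**2)**2))*67 = (-89 + sqrt(0**2 + 9**2))*67 = (-89 + sqrt(0 + 81))*67 = (-89 + sqrt(81))*67 = (-89 + 9)*67 = -80*67 = -5360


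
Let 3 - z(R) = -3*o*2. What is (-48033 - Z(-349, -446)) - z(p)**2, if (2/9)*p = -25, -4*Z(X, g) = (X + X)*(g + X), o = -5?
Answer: 179931/2 ≈ 89966.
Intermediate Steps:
Z(X, g) = -X*(X + g)/2 (Z(X, g) = -(X + X)*(g + X)/4 = -2*X*(X + g)/4 = -X*(X + g)/2)
p = -225/2 (p = (9/2)*(-25) = -225/2 ≈ -112.50)
z(R) = -27 (z(R) = 3 - (-3*(-5))*2 = 3 - 15*2 = 3 - 1*30 = 3 - 30 = -27)
(-48033 - Z(-349, -446)) - z(p)**2 = (-48033 - (-1)*(-349)*(-349 - 446)/2) - 1*(-27)**2 = (-48033 - (-1)*(-349)*(-795)/2) - 1*729 = (-48033 - 1*(-277455/2)) - 729 = (-48033 + 277455/2) - 729 = 181389/2 - 729 = 179931/2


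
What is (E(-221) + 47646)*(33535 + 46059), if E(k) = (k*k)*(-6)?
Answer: -19532367600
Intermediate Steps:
E(k) = -6*k**2 (E(k) = k**2*(-6) = -6*k**2)
(E(-221) + 47646)*(33535 + 46059) = (-6*(-221)**2 + 47646)*(33535 + 46059) = (-6*48841 + 47646)*79594 = (-293046 + 47646)*79594 = -245400*79594 = -19532367600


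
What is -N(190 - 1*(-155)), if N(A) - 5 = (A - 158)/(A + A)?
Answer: -3637/690 ≈ -5.2710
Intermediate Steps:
N(A) = 5 + (-158 + A)/(2*A) (N(A) = 5 + (A - 158)/(A + A) = 5 + (-158 + A)/((2*A)) = 5 + (-158 + A)*(1/(2*A)) = 5 + (-158 + A)/(2*A))
-N(190 - 1*(-155)) = -(11/2 - 79/(190 - 1*(-155))) = -(11/2 - 79/(190 + 155)) = -(11/2 - 79/345) = -1*3637/690 = -3637/690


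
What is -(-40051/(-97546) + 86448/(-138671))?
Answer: 2878744387/13526801366 ≈ 0.21282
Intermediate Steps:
-(-40051/(-97546) + 86448/(-138671)) = -(-40051*(-1/97546) + 86448*(-1/138671)) = -(40051/97546 - 86448/138671) = -1*(-2878744387/13526801366) = 2878744387/13526801366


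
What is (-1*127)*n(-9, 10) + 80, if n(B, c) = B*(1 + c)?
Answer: 12653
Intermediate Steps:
(-1*127)*n(-9, 10) + 80 = (-1*127)*(-9*(1 + 10)) + 80 = -(-1143)*11 + 80 = -127*(-99) + 80 = 12573 + 80 = 12653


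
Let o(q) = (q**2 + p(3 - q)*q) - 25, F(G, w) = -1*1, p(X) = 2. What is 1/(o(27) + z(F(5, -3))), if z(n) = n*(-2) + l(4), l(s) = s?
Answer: 1/764 ≈ 0.0013089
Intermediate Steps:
F(G, w) = -1
z(n) = 4 - 2*n (z(n) = n*(-2) + 4 = -2*n + 4 = 4 - 2*n)
o(q) = -25 + q**2 + 2*q (o(q) = (q**2 + 2*q) - 25 = -25 + q**2 + 2*q)
1/(o(27) + z(F(5, -3))) = 1/((-25 + 27**2 + 2*27) + (4 - 2*(-1))) = 1/((-25 + 729 + 54) + (4 + 2)) = 1/(758 + 6) = 1/764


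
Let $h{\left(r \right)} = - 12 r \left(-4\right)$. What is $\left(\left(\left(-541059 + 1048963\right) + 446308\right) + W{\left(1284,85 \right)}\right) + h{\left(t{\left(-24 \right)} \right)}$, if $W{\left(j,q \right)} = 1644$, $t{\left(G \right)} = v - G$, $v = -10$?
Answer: $956528$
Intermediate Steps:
$t{\left(G \right)} = -10 - G$
$h{\left(r \right)} = 48 r$
$\left(\left(\left(-541059 + 1048963\right) + 446308\right) + W{\left(1284,85 \right)}\right) + h{\left(t{\left(-24 \right)} \right)} = \left(\left(\left(-541059 + 1048963\right) + 446308\right) + 1644\right) + 48 \left(-10 - -24\right) = \left(\left(507904 + 446308\right) + 1644\right) + 48 \left(-10 + 24\right) = \left(954212 + 1644\right) + 48 \cdot 14 = 955856 + 672 = 956528$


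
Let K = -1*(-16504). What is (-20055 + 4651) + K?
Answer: 1100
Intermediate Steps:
K = 16504
(-20055 + 4651) + K = (-20055 + 4651) + 16504 = -15404 + 16504 = 1100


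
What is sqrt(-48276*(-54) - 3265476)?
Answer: 2*I*sqrt(164643) ≈ 811.52*I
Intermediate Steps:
sqrt(-48276*(-54) - 3265476) = sqrt(2606904 - 3265476) = sqrt(-658572) = 2*I*sqrt(164643)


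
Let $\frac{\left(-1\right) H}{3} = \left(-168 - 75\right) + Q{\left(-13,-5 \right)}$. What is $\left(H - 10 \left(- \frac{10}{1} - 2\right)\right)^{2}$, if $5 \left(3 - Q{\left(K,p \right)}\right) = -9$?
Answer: $\frac{17413929}{25} \approx 6.9656 \cdot 10^{5}$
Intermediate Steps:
$Q{\left(K,p \right)} = \frac{24}{5}$ ($Q{\left(K,p \right)} = 3 - - \frac{9}{5} = 3 + \frac{9}{5} = \frac{24}{5}$)
$H = \frac{3573}{5}$ ($H = - 3 \left(\left(-168 - 75\right) + \frac{24}{5}\right) = - 3 \left(-243 + \frac{24}{5}\right) = \left(-3\right) \left(- \frac{1191}{5}\right) = \frac{3573}{5} \approx 714.6$)
$\left(H - 10 \left(- \frac{10}{1} - 2\right)\right)^{2} = \left(\frac{3573}{5} - 10 \left(- \frac{10}{1} - 2\right)\right)^{2} = \left(\frac{3573}{5} - 10 \left(\left(-10\right) 1 - 2\right)\right)^{2} = \left(\frac{3573}{5} - 10 \left(-10 - 2\right)\right)^{2} = \left(\frac{3573}{5} - -120\right)^{2} = \left(\frac{3573}{5} + 120\right)^{2} = \left(\frac{4173}{5}\right)^{2} = \frac{17413929}{25}$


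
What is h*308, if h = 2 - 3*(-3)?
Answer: 3388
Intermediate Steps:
h = 11 (h = 2 + 9 = 11)
h*308 = 11*308 = 3388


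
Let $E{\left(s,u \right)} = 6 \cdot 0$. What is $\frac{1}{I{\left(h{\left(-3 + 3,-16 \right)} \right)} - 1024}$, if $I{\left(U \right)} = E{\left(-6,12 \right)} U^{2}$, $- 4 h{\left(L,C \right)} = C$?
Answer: $- \frac{1}{1024} \approx -0.00097656$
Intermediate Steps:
$h{\left(L,C \right)} = - \frac{C}{4}$
$E{\left(s,u \right)} = 0$
$I{\left(U \right)} = 0$ ($I{\left(U \right)} = 0 U^{2} = 0$)
$\frac{1}{I{\left(h{\left(-3 + 3,-16 \right)} \right)} - 1024} = \frac{1}{0 - 1024} = \frac{1}{-1024} = - \frac{1}{1024}$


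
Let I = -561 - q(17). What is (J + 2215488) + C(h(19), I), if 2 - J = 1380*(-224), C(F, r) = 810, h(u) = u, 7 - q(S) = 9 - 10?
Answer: 2525420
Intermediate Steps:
q(S) = 8 (q(S) = 7 - (9 - 10) = 7 - 1*(-1) = 7 + 1 = 8)
I = -569 (I = -561 - 1*8 = -561 - 8 = -569)
J = 309122 (J = 2 - 1380*(-224) = 2 - 1*(-309120) = 2 + 309120 = 309122)
(J + 2215488) + C(h(19), I) = (309122 + 2215488) + 810 = 2524610 + 810 = 2525420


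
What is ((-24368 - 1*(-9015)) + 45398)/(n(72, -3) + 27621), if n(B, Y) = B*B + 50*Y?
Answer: 2003/2177 ≈ 0.92007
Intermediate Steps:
n(B, Y) = B**2 + 50*Y
((-24368 - 1*(-9015)) + 45398)/(n(72, -3) + 27621) = ((-24368 - 1*(-9015)) + 45398)/((72**2 + 50*(-3)) + 27621) = ((-24368 + 9015) + 45398)/((5184 - 150) + 27621) = (-15353 + 45398)/(5034 + 27621) = 30045/32655 = 30045*(1/32655) = 2003/2177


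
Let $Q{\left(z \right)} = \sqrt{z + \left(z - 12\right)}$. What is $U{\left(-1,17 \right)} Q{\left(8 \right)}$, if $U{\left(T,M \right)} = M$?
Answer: $34$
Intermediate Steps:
$Q{\left(z \right)} = \sqrt{-12 + 2 z}$ ($Q{\left(z \right)} = \sqrt{z + \left(-12 + z\right)} = \sqrt{-12 + 2 z}$)
$U{\left(-1,17 \right)} Q{\left(8 \right)} = 17 \sqrt{-12 + 2 \cdot 8} = 17 \sqrt{-12 + 16} = 17 \sqrt{4} = 17 \cdot 2 = 34$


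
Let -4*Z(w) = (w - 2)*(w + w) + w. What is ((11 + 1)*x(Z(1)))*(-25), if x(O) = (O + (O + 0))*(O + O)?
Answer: -75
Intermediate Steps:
Z(w) = -w/4 - w*(-2 + w)/2 (Z(w) = -((w - 2)*(w + w) + w)/4 = -((-2 + w)*(2*w) + w)/4 = -(2*w*(-2 + w) + w)/4 = -(w + 2*w*(-2 + w))/4 = -w/4 - w*(-2 + w)/2)
x(O) = 4*O² (x(O) = (O + O)*(2*O) = (2*O)*(2*O) = 4*O²)
((11 + 1)*x(Z(1)))*(-25) = ((11 + 1)*(4*((¼)*1*(3 - 2*1))²))*(-25) = (12*(4*((¼)*1*(3 - 2))²))*(-25) = (12*(4*((¼)*1*1)²))*(-25) = (12*(4*(¼)²))*(-25) = (12*(4*(1/16)))*(-25) = (12*(¼))*(-25) = 3*(-25) = -75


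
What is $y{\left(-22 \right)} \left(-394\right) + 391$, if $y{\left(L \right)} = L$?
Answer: $9059$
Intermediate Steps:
$y{\left(-22 \right)} \left(-394\right) + 391 = \left(-22\right) \left(-394\right) + 391 = 8668 + 391 = 9059$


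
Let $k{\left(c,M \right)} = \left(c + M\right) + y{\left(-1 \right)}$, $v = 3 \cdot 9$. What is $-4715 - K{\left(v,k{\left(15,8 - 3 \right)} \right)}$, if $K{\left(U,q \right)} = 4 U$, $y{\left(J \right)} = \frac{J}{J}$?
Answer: $-4823$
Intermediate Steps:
$y{\left(J \right)} = 1$
$v = 27$
$k{\left(c,M \right)} = 1 + M + c$ ($k{\left(c,M \right)} = \left(c + M\right) + 1 = \left(M + c\right) + 1 = 1 + M + c$)
$-4715 - K{\left(v,k{\left(15,8 - 3 \right)} \right)} = -4715 - 4 \cdot 27 = -4715 - 108 = -4823$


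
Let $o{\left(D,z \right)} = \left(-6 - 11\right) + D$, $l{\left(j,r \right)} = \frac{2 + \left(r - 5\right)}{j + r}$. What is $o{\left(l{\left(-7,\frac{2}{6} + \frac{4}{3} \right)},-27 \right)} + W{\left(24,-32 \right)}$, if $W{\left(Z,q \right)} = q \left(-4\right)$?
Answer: $\frac{445}{4} \approx 111.25$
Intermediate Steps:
$W{\left(Z,q \right)} = - 4 q$
$l{\left(j,r \right)} = \frac{-3 + r}{j + r}$ ($l{\left(j,r \right)} = \frac{2 + \left(-5 + r\right)}{j + r} = \frac{-3 + r}{j + r}$)
$o{\left(D,z \right)} = -17 + D$
$o{\left(l{\left(-7,\frac{2}{6} + \frac{4}{3} \right)},-27 \right)} + W{\left(24,-32 \right)} = \left(-17 + \frac{-3 + \left(\frac{2}{6} + \frac{4}{3}\right)}{-7 + \left(\frac{2}{6} + \frac{4}{3}\right)}\right) - -128 = \left(-17 + \frac{-3 + \left(2 \cdot \frac{1}{6} + 4 \cdot \frac{1}{3}\right)}{-7 + \left(2 \cdot \frac{1}{6} + 4 \cdot \frac{1}{3}\right)}\right) + 128 = \left(-17 + \frac{-3 + \left(\frac{1}{3} + \frac{4}{3}\right)}{-7 + \left(\frac{1}{3} + \frac{4}{3}\right)}\right) + 128 = \left(-17 + \frac{-3 + \frac{5}{3}}{-7 + \frac{5}{3}}\right) + 128 = \left(-17 + \frac{1}{- \frac{16}{3}} \left(- \frac{4}{3}\right)\right) + 128 = \left(-17 - - \frac{1}{4}\right) + 128 = \left(-17 + \frac{1}{4}\right) + 128 = - \frac{67}{4} + 128 = \frac{445}{4}$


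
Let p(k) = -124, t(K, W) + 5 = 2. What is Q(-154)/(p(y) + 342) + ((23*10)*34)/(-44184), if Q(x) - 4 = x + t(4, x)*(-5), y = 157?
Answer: -479350/602007 ≈ -0.79625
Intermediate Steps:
t(K, W) = -3 (t(K, W) = -5 + 2 = -3)
Q(x) = 19 + x (Q(x) = 4 + (x - 3*(-5)) = 4 + (x + 15) = 4 + (15 + x) = 19 + x)
Q(-154)/(p(y) + 342) + ((23*10)*34)/(-44184) = (19 - 154)/(-124 + 342) + ((23*10)*34)/(-44184) = -135/218 + (230*34)*(-1/44184) = -135*1/218 + 7820*(-1/44184) = -135/218 - 1955/11046 = -479350/602007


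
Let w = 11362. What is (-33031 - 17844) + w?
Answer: -39513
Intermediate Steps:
(-33031 - 17844) + w = (-33031 - 17844) + 11362 = -50875 + 11362 = -39513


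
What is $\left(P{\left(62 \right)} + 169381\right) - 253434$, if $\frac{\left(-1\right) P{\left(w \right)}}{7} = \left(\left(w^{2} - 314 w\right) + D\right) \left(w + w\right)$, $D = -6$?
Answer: $13482787$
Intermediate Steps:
$P{\left(w \right)} = - 14 w \left(-6 + w^{2} - 314 w\right)$ ($P{\left(w \right)} = - 7 \left(\left(w^{2} - 314 w\right) - 6\right) \left(w + w\right) = - 7 \left(-6 + w^{2} - 314 w\right) 2 w = - 7 \cdot 2 w \left(-6 + w^{2} - 314 w\right) = - 14 w \left(-6 + w^{2} - 314 w\right)$)
$\left(P{\left(62 \right)} + 169381\right) - 253434 = \left(14 \cdot 62 \left(6 - 62^{2} + 314 \cdot 62\right) + 169381\right) - 253434 = \left(14 \cdot 62 \left(6 - 3844 + 19468\right) + 169381\right) - 253434 = \left(14 \cdot 62 \cdot 15630 + 169381\right) - 253434 = \left(13566840 + 169381\right) - 253434 = 13736221 - 253434 = 13482787$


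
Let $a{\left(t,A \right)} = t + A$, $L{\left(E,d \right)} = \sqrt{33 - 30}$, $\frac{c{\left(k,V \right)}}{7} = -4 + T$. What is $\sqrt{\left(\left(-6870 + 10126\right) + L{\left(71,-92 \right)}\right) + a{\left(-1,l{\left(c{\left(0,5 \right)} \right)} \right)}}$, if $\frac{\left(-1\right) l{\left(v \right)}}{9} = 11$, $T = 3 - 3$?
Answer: $\sqrt{3156 + \sqrt{3}} \approx 56.194$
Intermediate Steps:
$T = 0$ ($T = 3 - 3 = 0$)
$c{\left(k,V \right)} = -28$ ($c{\left(k,V \right)} = 7 \left(-4 + 0\right) = 7 \left(-4\right) = -28$)
$l{\left(v \right)} = -99$ ($l{\left(v \right)} = \left(-9\right) 11 = -99$)
$L{\left(E,d \right)} = \sqrt{3}$
$a{\left(t,A \right)} = A + t$
$\sqrt{\left(\left(-6870 + 10126\right) + L{\left(71,-92 \right)}\right) + a{\left(-1,l{\left(c{\left(0,5 \right)} \right)} \right)}} = \sqrt{\left(\left(-6870 + 10126\right) + \sqrt{3}\right) - 100} = \sqrt{\left(3256 + \sqrt{3}\right) - 100} = \sqrt{3156 + \sqrt{3}}$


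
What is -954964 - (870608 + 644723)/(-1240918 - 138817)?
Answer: -1317595739209/1379735 ≈ -9.5496e+5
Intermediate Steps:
-954964 - (870608 + 644723)/(-1240918 - 138817) = -954964 - 1515331/(-1379735) = -954964 - 1515331*(-1)/1379735 = -954964 - 1*(-1515331/1379735) = -954964 + 1515331/1379735 = -1317595739209/1379735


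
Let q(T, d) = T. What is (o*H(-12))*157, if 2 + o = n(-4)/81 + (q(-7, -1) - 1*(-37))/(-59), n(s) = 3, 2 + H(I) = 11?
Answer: -618109/177 ≈ -3492.1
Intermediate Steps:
H(I) = 9 (H(I) = -2 + 11 = 9)
o = -3937/1593 (o = -2 + (3/81 + (-7 - 1*(-37))/(-59)) = -2 + (3*(1/81) + (-7 + 37)*(-1/59)) = -2 + (1/27 + 30*(-1/59)) = -2 + (1/27 - 30/59) = -2 - 751/1593 = -3937/1593 ≈ -2.4714)
(o*H(-12))*157 = -3937/1593*9*157 = -3937/177*157 = -618109/177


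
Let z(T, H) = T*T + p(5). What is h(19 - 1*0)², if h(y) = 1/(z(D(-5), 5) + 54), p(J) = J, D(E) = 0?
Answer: 1/3481 ≈ 0.00028727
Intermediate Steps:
z(T, H) = 5 + T² (z(T, H) = T*T + 5 = T² + 5 = 5 + T²)
h(y) = 1/59 (h(y) = 1/((5 + 0²) + 54) = 1/((5 + 0) + 54) = 1/(5 + 54) = 1/59)
h(19 - 1*0)² = (1/59)² = 1/3481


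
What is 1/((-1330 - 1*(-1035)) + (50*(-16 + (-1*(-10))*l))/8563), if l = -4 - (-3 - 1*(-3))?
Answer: -8563/2528885 ≈ -0.0033861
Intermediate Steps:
l = -4 (l = -4 - (-3 + 3) = -4 - 1*0 = -4 + 0 = -4)
1/((-1330 - 1*(-1035)) + (50*(-16 + (-1*(-10))*l))/8563) = 1/((-1330 - 1*(-1035)) + (50*(-16 - 1*(-10)*(-4)))/8563) = 1/((-1330 + 1035) + (50*(-16 + 10*(-4)))*(1/8563)) = 1/(-295 + (50*(-16 - 40))*(1/8563)) = 1/(-295 + (50*(-56))*(1/8563)) = 1/(-295 - 2800*1/8563) = 1/(-295 - 2800/8563) = 1/(-2528885/8563) = -8563/2528885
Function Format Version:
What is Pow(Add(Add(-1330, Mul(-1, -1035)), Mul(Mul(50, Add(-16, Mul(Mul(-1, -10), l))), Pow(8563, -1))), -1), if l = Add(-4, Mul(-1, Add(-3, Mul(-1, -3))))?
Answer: Rational(-8563, 2528885) ≈ -0.0033861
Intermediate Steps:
l = -4 (l = Add(-4, Mul(-1, Add(-3, 3))) = Add(-4, Mul(-1, 0)) = Add(-4, 0) = -4)
Pow(Add(Add(-1330, Mul(-1, -1035)), Mul(Mul(50, Add(-16, Mul(Mul(-1, -10), l))), Pow(8563, -1))), -1) = Pow(Add(Add(-1330, Mul(-1, -1035)), Mul(Mul(50, Add(-16, Mul(Mul(-1, -10), -4))), Pow(8563, -1))), -1) = Pow(Add(Add(-1330, 1035), Mul(Mul(50, Add(-16, Mul(10, -4))), Rational(1, 8563))), -1) = Pow(Add(-295, Mul(Mul(50, Add(-16, -40)), Rational(1, 8563))), -1) = Pow(Add(-295, Mul(Mul(50, -56), Rational(1, 8563))), -1) = Pow(Add(-295, Mul(-2800, Rational(1, 8563))), -1) = Pow(Add(-295, Rational(-2800, 8563)), -1) = Pow(Rational(-2528885, 8563), -1) = Rational(-8563, 2528885)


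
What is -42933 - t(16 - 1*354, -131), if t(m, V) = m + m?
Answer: -42257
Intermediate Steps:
t(m, V) = 2*m
-42933 - t(16 - 1*354, -131) = -42933 - 2*(16 - 1*354) = -42933 - 2*(16 - 354) = -42933 - 2*(-338) = -42933 - 1*(-676) = -42933 + 676 = -42257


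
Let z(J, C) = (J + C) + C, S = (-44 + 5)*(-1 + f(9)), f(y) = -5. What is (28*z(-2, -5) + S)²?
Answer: 10404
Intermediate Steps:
S = 234 (S = (-44 + 5)*(-1 - 5) = -39*(-6) = 234)
z(J, C) = J + 2*C (z(J, C) = (C + J) + C = J + 2*C)
(28*z(-2, -5) + S)² = (28*(-2 + 2*(-5)) + 234)² = (28*(-2 - 10) + 234)² = (28*(-12) + 234)² = (-336 + 234)² = (-102)² = 10404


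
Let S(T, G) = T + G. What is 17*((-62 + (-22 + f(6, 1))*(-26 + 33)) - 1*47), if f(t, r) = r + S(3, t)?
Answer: -3281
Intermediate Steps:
S(T, G) = G + T
f(t, r) = 3 + r + t (f(t, r) = r + (t + 3) = r + (3 + t) = 3 + r + t)
17*((-62 + (-22 + f(6, 1))*(-26 + 33)) - 1*47) = 17*((-62 + (-22 + (3 + 1 + 6))*(-26 + 33)) - 1*47) = 17*((-62 + (-22 + 10)*7) - 47) = 17*((-62 - 12*7) - 47) = 17*((-62 - 84) - 47) = 17*(-146 - 47) = 17*(-193) = -3281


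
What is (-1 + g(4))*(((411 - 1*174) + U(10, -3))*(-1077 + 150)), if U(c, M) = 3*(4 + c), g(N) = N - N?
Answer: 258633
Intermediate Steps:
g(N) = 0
U(c, M) = 12 + 3*c
(-1 + g(4))*(((411 - 1*174) + U(10, -3))*(-1077 + 150)) = (-1 + 0)*(((411 - 1*174) + (12 + 3*10))*(-1077 + 150)) = -((411 - 174) + (12 + 30))*(-927) = -(237 + 42)*(-927) = -279*(-927) = -1*(-258633) = 258633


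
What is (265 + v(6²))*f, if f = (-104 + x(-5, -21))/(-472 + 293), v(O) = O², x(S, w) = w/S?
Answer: 778939/895 ≈ 870.32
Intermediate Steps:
f = 499/895 (f = (-104 - 21/(-5))/(-472 + 293) = (-104 - 21*(-⅕))/(-179) = (-104 + 21/5)*(-1/179) = -499/5*(-1/179) = 499/895 ≈ 0.55754)
(265 + v(6²))*f = (265 + (6²)²)*(499/895) = (265 + 36²)*(499/895) = (265 + 1296)*(499/895) = 1561*(499/895) = 778939/895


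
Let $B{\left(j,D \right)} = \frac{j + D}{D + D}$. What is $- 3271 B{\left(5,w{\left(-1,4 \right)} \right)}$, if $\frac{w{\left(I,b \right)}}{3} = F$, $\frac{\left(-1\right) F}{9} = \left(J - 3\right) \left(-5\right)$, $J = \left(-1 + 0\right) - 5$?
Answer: $- \frac{395791}{243} \approx -1628.8$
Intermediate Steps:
$J = -6$ ($J = -1 - 5 = -6$)
$F = -405$ ($F = - 9 \left(-6 - 3\right) \left(-5\right) = - 9 \left(\left(-9\right) \left(-5\right)\right) = \left(-9\right) 45 = -405$)
$w{\left(I,b \right)} = -1215$ ($w{\left(I,b \right)} = 3 \left(-405\right) = -1215$)
$B{\left(j,D \right)} = \frac{D + j}{2 D}$
$- 3271 B{\left(5,w{\left(-1,4 \right)} \right)} = - 3271 \frac{-1215 + 5}{2 \left(-1215\right)} = - 3271 \cdot \frac{1}{2} \left(- \frac{1}{1215}\right) \left(-1210\right) = \left(-3271\right) \frac{121}{243} = - \frac{395791}{243}$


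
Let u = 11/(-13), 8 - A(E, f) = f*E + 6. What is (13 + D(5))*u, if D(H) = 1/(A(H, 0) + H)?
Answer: -1012/91 ≈ -11.121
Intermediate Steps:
A(E, f) = 2 - E*f (A(E, f) = 8 - (f*E + 6) = 8 - (E*f + 6) = 8 - (6 + E*f) = 8 + (-6 - E*f) = 2 - E*f)
u = -11/13 (u = 11*(-1/13) = -11/13 ≈ -0.84615)
D(H) = 1/(2 + H) (D(H) = 1/((2 - 1*H*0) + H) = 1/((2 + 0) + H) = 1/(2 + H))
(13 + D(5))*u = (13 + 1/(2 + 5))*(-11/13) = (13 + 1/7)*(-11/13) = (13 + ⅐)*(-11/13) = (92/7)*(-11/13) = -1012/91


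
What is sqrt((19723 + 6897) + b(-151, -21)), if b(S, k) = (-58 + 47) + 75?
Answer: 2*sqrt(6671) ≈ 163.35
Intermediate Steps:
b(S, k) = 64 (b(S, k) = -11 + 75 = 64)
sqrt((19723 + 6897) + b(-151, -21)) = sqrt((19723 + 6897) + 64) = sqrt(26620 + 64) = sqrt(26684) = 2*sqrt(6671)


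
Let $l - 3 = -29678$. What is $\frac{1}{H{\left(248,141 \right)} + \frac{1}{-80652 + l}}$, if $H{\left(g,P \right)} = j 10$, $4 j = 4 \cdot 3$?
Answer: $\frac{110327}{3309809} \approx 0.033333$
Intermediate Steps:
$l = -29675$ ($l = 3 - 29678 = -29675$)
$j = 3$ ($j = \frac{4 \cdot 3}{4} = \frac{1}{4} \cdot 12 = 3$)
$H{\left(g,P \right)} = 30$ ($H{\left(g,P \right)} = 3 \cdot 10 = 30$)
$\frac{1}{H{\left(248,141 \right)} + \frac{1}{-80652 + l}} = \frac{1}{30 + \frac{1}{-80652 - 29675}} = \frac{1}{30 + \frac{1}{-110327}} = \frac{1}{30 - \frac{1}{110327}} = \frac{1}{\frac{3309809}{110327}} = \frac{110327}{3309809}$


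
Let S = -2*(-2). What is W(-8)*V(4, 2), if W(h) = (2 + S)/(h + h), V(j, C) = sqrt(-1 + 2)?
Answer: -3/8 ≈ -0.37500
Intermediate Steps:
S = 4
V(j, C) = 1 (V(j, C) = sqrt(1) = 1)
W(h) = 3/h (W(h) = (2 + 4)/(h + h) = 6/((2*h)) = 6*(1/(2*h)) = 3/h)
W(-8)*V(4, 2) = (3/(-8))*1 = (3*(-1/8))*1 = -3/8*1 = -3/8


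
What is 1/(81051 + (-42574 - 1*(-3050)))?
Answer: 1/41527 ≈ 2.4081e-5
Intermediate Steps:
1/(81051 + (-42574 - 1*(-3050))) = 1/(81051 + (-42574 + 3050)) = 1/(81051 - 39524) = 1/41527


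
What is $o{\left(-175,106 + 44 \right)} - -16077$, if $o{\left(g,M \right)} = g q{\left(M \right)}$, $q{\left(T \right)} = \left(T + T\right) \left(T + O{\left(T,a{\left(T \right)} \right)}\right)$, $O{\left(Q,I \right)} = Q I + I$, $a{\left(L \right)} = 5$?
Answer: $-47496423$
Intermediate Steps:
$O{\left(Q,I \right)} = I + I Q$ ($O{\left(Q,I \right)} = I Q + I = I + I Q$)
$q{\left(T \right)} = 2 T \left(5 + 6 T\right)$ ($q{\left(T \right)} = \left(T + T\right) \left(T + 5 \left(1 + T\right)\right) = 2 T \left(T + \left(5 + 5 T\right)\right) = 2 T \left(5 + 6 T\right)$)
$o{\left(g,M \right)} = 2 M g \left(5 + 6 M\right)$ ($o{\left(g,M \right)} = g 2 M \left(5 + 6 M\right) = 2 M g \left(5 + 6 M\right)$)
$o{\left(-175,106 + 44 \right)} - -16077 = 2 \left(106 + 44\right) \left(-175\right) \left(5 + 6 \left(106 + 44\right)\right) - -16077 = 2 \cdot 150 \left(-175\right) \left(5 + 6 \cdot 150\right) + 16077 = 2 \cdot 150 \left(-175\right) \left(5 + 900\right) + 16077 = 2 \cdot 150 \left(-175\right) 905 + 16077 = -47512500 + 16077 = -47496423$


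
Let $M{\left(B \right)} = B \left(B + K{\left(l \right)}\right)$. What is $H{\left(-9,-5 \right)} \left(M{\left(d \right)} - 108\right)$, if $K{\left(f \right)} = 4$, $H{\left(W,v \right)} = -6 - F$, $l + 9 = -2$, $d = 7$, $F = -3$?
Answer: $93$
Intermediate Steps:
$l = -11$ ($l = -9 - 2 = -11$)
$H{\left(W,v \right)} = -3$ ($H{\left(W,v \right)} = -6 - -3 = -6 + 3 = -3$)
$M{\left(B \right)} = B \left(4 + B\right)$ ($M{\left(B \right)} = B \left(B + 4\right) = B \left(4 + B\right)$)
$H{\left(-9,-5 \right)} \left(M{\left(d \right)} - 108\right) = - 3 \left(7 \left(4 + 7\right) - 108\right) = - 3 \left(7 \cdot 11 - 108\right) = - 3 \left(77 - 108\right) = \left(-3\right) \left(-31\right) = 93$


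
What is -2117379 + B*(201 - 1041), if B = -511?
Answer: -1688139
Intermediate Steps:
-2117379 + B*(201 - 1041) = -2117379 - 511*(201 - 1041) = -2117379 - 511*(-840) = -2117379 + 429240 = -1688139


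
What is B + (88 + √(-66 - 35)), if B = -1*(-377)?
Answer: 465 + I*√101 ≈ 465.0 + 10.05*I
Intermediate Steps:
B = 377
B + (88 + √(-66 - 35)) = 377 + (88 + √(-66 - 35)) = 377 + (88 + √(-101)) = 377 + (88 + I*√101) = 465 + I*√101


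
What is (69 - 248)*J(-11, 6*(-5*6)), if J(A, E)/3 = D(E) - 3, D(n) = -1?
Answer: 2148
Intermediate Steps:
J(A, E) = -12 (J(A, E) = 3*(-1 - 3) = 3*(-4) = -12)
(69 - 248)*J(-11, 6*(-5*6)) = (69 - 248)*(-12) = -179*(-12) = 2148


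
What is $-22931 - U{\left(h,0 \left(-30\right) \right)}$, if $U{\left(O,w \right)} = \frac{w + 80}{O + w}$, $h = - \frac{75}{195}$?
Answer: $-22723$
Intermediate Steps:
$h = - \frac{5}{13}$ ($h = \left(-75\right) \frac{1}{195} = - \frac{5}{13} \approx -0.38462$)
$U{\left(O,w \right)} = \frac{80 + w}{O + w}$
$-22931 - U{\left(h,0 \left(-30\right) \right)} = -22931 - \frac{80 + 0 \left(-30\right)}{- \frac{5}{13} + 0 \left(-30\right)} = -22931 - \frac{80 + 0}{- \frac{5}{13} + 0} = -22931 - \frac{1}{- \frac{5}{13}} \cdot 80 = -22931 - \left(- \frac{13}{5}\right) 80 = -22931 - -208 = -22931 + 208 = -22723$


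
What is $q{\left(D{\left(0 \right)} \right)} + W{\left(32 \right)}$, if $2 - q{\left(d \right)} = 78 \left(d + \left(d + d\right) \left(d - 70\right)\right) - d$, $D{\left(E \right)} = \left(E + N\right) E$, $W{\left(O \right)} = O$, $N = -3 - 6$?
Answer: $34$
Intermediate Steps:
$N = -9$ ($N = -3 - 6 = -9$)
$D{\left(E \right)} = E \left(-9 + E\right)$ ($D{\left(E \right)} = \left(E - 9\right) E = \left(-9 + E\right) E = E \left(-9 + E\right)$)
$q{\left(d \right)} = 2 - 77 d - 156 d \left(-70 + d\right)$ ($q{\left(d \right)} = 2 - \left(78 \left(d + \left(d + d\right) \left(d - 70\right)\right) - d\right) = 2 - \left(78 \left(d + 2 d \left(-70 + d\right)\right) - d\right) = 2 - \left(\left(78 d + 156 d \left(-70 + d\right)\right) - d\right) = 2 - \left(77 d + 156 d \left(-70 + d\right)\right) = 2 - 77 d - 156 d \left(-70 + d\right)$)
$q{\left(D{\left(0 \right)} \right)} + W{\left(32 \right)} = \left(2 - 156 \left(0 \left(-9 + 0\right)\right)^{2} + 10843 \cdot 0 \left(-9 + 0\right)\right) + 32 = \left(2 - 156 \left(0 \left(-9\right)\right)^{2} + 10843 \cdot 0 \left(-9\right)\right) + 32 = \left(2 - 156 \cdot 0^{2} + 10843 \cdot 0\right) + 32 = \left(2 - 0 + 0\right) + 32 = \left(2 + 0 + 0\right) + 32 = 2 + 32 = 34$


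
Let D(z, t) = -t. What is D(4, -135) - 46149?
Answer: -46014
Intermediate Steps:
D(4, -135) - 46149 = -1*(-135) - 46149 = 135 - 46149 = -46014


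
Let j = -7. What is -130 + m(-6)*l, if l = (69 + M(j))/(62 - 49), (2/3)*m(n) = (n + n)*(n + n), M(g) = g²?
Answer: 23798/13 ≈ 1830.6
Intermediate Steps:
m(n) = 6*n² (m(n) = 3*((n + n)*(n + n))/2 = 3*((2*n)*(2*n))/2 = 3*(4*n²)/2 = 6*n²)
l = 118/13 (l = (69 + (-7)²)/(62 - 49) = (69 + 49)/13 = 118*(1/13) = 118/13 ≈ 9.0769)
-130 + m(-6)*l = -130 + (6*(-6)²)*(118/13) = -130 + (6*36)*(118/13) = -130 + 216*(118/13) = -130 + 25488/13 = 23798/13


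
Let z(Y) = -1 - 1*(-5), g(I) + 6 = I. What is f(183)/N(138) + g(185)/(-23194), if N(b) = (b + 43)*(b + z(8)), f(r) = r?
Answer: -89039/149033047 ≈ -0.00059744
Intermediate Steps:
g(I) = -6 + I
z(Y) = 4 (z(Y) = -1 + 5 = 4)
N(b) = (4 + b)*(43 + b) (N(b) = (b + 43)*(b + 4) = (43 + b)*(4 + b) = (4 + b)*(43 + b))
f(183)/N(138) + g(185)/(-23194) = 183/(172 + 138² + 47*138) + (-6 + 185)/(-23194) = 183/(172 + 19044 + 6486) + 179*(-1/23194) = 183/25702 - 179/23194 = -89039/149033047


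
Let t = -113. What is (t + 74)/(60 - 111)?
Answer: 13/17 ≈ 0.76471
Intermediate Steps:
(t + 74)/(60 - 111) = (-113 + 74)/(60 - 111) = -39/(-51) = -39*(-1/51) = 13/17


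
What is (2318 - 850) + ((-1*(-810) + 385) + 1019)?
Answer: 3682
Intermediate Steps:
(2318 - 850) + ((-1*(-810) + 385) + 1019) = 1468 + ((810 + 385) + 1019) = 1468 + (1195 + 1019) = 1468 + 2214 = 3682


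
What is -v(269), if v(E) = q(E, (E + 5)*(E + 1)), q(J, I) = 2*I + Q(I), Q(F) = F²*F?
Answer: -404895528939960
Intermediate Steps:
Q(F) = F³
q(J, I) = I³ + 2*I (q(J, I) = 2*I + I³ = I³ + 2*I)
v(E) = (1 + E)*(2 + (1 + E)²*(5 + E)²)*(5 + E) (v(E) = ((E + 5)*(E + 1))*(2 + ((E + 5)*(E + 1))²) = ((5 + E)*(1 + E))*(2 + ((5 + E)*(1 + E))²) = ((1 + E)*(5 + E))*(2 + ((1 + E)*(5 + E))²) = ((1 + E)*(5 + E))*(2 + (1 + E)²*(5 + E)²) = (1 + E)*(2 + (1 + E)²*(5 + E)²)*(5 + E))
-v(269) = -(10 + (5 + 269² + 6*269)³ + 2*269² + 12*269) = -(10 + (5 + 72361 + 1614)³ + 2*72361 + 3228) = -(10 + 73980³ + 144722 + 3228) = -(10 + 404895528792000 + 144722 + 3228) = -1*404895528939960 = -404895528939960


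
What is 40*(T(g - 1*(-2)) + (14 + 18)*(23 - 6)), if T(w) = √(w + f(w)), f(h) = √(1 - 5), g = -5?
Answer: 21760 + 40*√(-3 + 2*I) ≈ 21782.0 + 72.694*I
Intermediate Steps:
f(h) = 2*I (f(h) = √(-4) = 2*I)
T(w) = √(w + 2*I)
40*(T(g - 1*(-2)) + (14 + 18)*(23 - 6)) = 40*(√((-5 - 1*(-2)) + 2*I) + (14 + 18)*(23 - 6)) = 40*(√((-5 + 2) + 2*I) + 32*17) = 40*(√(-3 + 2*I) + 544) = 40*(544 + √(-3 + 2*I)) = 21760 + 40*√(-3 + 2*I)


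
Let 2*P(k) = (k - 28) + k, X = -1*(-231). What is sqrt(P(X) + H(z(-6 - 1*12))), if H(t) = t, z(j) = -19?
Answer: 3*sqrt(22) ≈ 14.071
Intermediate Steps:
X = 231
P(k) = -14 + k (P(k) = ((k - 28) + k)/2 = ((-28 + k) + k)/2 = (-28 + 2*k)/2 = -14 + k)
sqrt(P(X) + H(z(-6 - 1*12))) = sqrt((-14 + 231) - 19) = sqrt(217 - 19) = sqrt(198) = 3*sqrt(22)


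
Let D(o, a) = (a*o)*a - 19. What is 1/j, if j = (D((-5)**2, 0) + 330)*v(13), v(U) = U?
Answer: 1/4043 ≈ 0.00024734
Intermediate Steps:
D(o, a) = -19 + o*a**2 (D(o, a) = o*a**2 - 19 = -19 + o*a**2)
j = 4043 (j = ((-19 + (-5)**2*0**2) + 330)*13 = ((-19 + 25*0) + 330)*13 = ((-19 + 0) + 330)*13 = (-19 + 330)*13 = 311*13 = 4043)
1/j = 1/4043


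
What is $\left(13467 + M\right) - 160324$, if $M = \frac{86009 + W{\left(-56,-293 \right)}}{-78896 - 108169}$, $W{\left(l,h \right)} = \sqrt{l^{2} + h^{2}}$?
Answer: $- \frac{27471890714}{187065} - \frac{37 \sqrt{65}}{187065} \approx -1.4686 \cdot 10^{5}$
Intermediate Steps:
$W{\left(l,h \right)} = \sqrt{h^{2} + l^{2}}$
$M = - \frac{86009}{187065} - \frac{37 \sqrt{65}}{187065}$ ($M = \frac{86009 + \sqrt{\left(-293\right)^{2} + \left(-56\right)^{2}}}{-78896 - 108169} = \frac{86009 + \sqrt{85849 + 3136}}{-78896 - 108169} = \frac{86009 + \sqrt{88985}}{-187065} = \left(86009 + 37 \sqrt{65}\right) \left(- \frac{1}{187065}\right) = - \frac{86009}{187065} - \frac{37 \sqrt{65}}{187065} \approx -0.46138$)
$\left(13467 + M\right) - 160324 = \left(13467 - \left(\frac{86009}{187065} + \frac{37 \sqrt{65}}{187065}\right)\right) - 160324 = \left(\frac{2519118346}{187065} - \frac{37 \sqrt{65}}{187065}\right) - 160324 = - \frac{27471890714}{187065} - \frac{37 \sqrt{65}}{187065}$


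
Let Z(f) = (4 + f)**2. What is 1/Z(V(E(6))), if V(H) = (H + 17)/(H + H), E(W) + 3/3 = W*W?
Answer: 1225/27556 ≈ 0.044455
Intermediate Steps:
E(W) = -1 + W**2 (E(W) = -1 + W*W = -1 + W**2)
V(H) = (17 + H)/(2*H) (V(H) = (17 + H)/((2*H)) = (17 + H)*(1/(2*H)) = (17 + H)/(2*H))
1/Z(V(E(6))) = 1/((4 + (17 + (-1 + 6**2))/(2*(-1 + 6**2)))**2) = 1/((4 + (17 + (-1 + 36))/(2*(-1 + 36)))**2) = 1/((4 + (1/2)*(17 + 35)/35)**2) = 1/((4 + (1/2)*(1/35)*52)**2) = 1/((4 + 26/35)**2) = 1/((166/35)**2) = 1/(27556/1225) = 1225/27556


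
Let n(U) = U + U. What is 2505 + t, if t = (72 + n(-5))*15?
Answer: 3435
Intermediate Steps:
n(U) = 2*U
t = 930 (t = (72 + 2*(-5))*15 = (72 - 10)*15 = 62*15 = 930)
2505 + t = 2505 + 930 = 3435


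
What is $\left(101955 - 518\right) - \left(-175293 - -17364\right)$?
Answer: $259366$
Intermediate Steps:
$\left(101955 - 518\right) - \left(-175293 - -17364\right) = 101437 - \left(-175293 + 17364\right) = 101437 - -157929 = 101437 + 157929 = 259366$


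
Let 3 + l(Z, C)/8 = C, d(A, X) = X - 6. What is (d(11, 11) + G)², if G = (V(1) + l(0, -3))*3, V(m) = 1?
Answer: 18496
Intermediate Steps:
d(A, X) = -6 + X
l(Z, C) = -24 + 8*C
G = -141 (G = (1 + (-24 + 8*(-3)))*3 = (1 + (-24 - 24))*3 = (1 - 48)*3 = -47*3 = -141)
(d(11, 11) + G)² = ((-6 + 11) - 141)² = (5 - 141)² = (-136)² = 18496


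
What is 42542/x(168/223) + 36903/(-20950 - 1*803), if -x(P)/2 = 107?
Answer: -155552228/775857 ≈ -200.49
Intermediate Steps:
x(P) = -214 (x(P) = -2*107 = -214)
42542/x(168/223) + 36903/(-20950 - 1*803) = 42542/(-214) + 36903/(-20950 - 1*803) = 42542*(-1/214) + 36903/(-20950 - 803) = -21271/107 + 36903/(-21753) = -21271/107 + 36903*(-1/21753) = -21271/107 - 12301/7251 = -155552228/775857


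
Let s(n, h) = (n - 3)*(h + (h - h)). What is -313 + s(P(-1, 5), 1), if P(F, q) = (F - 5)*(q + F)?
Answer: -340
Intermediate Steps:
P(F, q) = (-5 + F)*(F + q)
s(n, h) = h*(-3 + n) (s(n, h) = (-3 + n)*(h + 0) = (-3 + n)*h = h*(-3 + n))
-313 + s(P(-1, 5), 1) = -313 + 1*(-3 + ((-1)² - 5*(-1) - 5*5 - 1*5)) = -313 + 1*(-3 + (1 + 5 - 25 - 5)) = -313 + 1*(-3 - 24) = -313 + 1*(-27) = -313 - 27 = -340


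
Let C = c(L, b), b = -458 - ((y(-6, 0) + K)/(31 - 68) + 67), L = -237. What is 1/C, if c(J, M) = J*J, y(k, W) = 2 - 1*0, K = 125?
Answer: 1/56169 ≈ 1.7803e-5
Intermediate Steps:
y(k, W) = 2 (y(k, W) = 2 + 0 = 2)
b = -19298/37 (b = -458 - ((2 + 125)/(31 - 68) + 67) = -458 - (127/(-37) + 67) = -458 - (127*(-1/37) + 67) = -458 - (-127/37 + 67) = -458 - 1*2352/37 = -458 - 2352/37 = -19298/37 ≈ -521.57)
c(J, M) = J**2
C = 56169 (C = (-237)**2 = 56169)
1/C = 1/56169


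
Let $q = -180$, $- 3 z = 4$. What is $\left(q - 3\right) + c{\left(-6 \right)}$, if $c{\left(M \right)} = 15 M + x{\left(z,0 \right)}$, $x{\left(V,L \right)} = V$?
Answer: $- \frac{823}{3} \approx -274.33$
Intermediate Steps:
$z = - \frac{4}{3}$ ($z = \left(- \frac{1}{3}\right) 4 = - \frac{4}{3} \approx -1.3333$)
$c{\left(M \right)} = - \frac{4}{3} + 15 M$ ($c{\left(M \right)} = 15 M - \frac{4}{3} = - \frac{4}{3} + 15 M$)
$\left(q - 3\right) + c{\left(-6 \right)} = \left(-180 - 3\right) + \left(- \frac{4}{3} + 15 \left(-6\right)\right) = -183 - \frac{274}{3} = - \frac{823}{3}$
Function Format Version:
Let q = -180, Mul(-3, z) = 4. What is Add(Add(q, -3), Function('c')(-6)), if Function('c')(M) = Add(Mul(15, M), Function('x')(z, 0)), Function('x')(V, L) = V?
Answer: Rational(-823, 3) ≈ -274.33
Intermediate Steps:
z = Rational(-4, 3) (z = Mul(Rational(-1, 3), 4) = Rational(-4, 3) ≈ -1.3333)
Function('c')(M) = Add(Rational(-4, 3), Mul(15, M)) (Function('c')(M) = Add(Mul(15, M), Rational(-4, 3)) = Add(Rational(-4, 3), Mul(15, M)))
Add(Add(q, -3), Function('c')(-6)) = Add(Add(-180, -3), Add(Rational(-4, 3), Mul(15, -6))) = Add(-183, Add(Rational(-4, 3), -90)) = Add(-183, Rational(-274, 3)) = Rational(-823, 3)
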